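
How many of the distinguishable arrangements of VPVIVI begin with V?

30

Fix V in the first position and arrange the remaining 5 letters.
Those 5 letters have I appearing twice and V appearing twice, giving (5)!/(2!·2!) = 30.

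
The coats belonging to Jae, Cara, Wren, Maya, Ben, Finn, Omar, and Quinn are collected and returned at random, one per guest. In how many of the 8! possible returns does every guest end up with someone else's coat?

14833

Let Aᵢ be the assignments in which guest i gets their own coat. We want the size of the complement of A₁∪…∪A_8.
By inclusion–exclusion this is Σ_{j=0}^{8} (−1)^j C(8,j)·(8−j)!.
Computing: 40320 − 40320 + 20160 − 6720 + 1680 − 336 + 56 − 8 + 1 = 14833.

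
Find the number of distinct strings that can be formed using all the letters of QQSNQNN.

140

Letter multiplicities in QQSNQNN: N×3, Q×3, S×1.
The number of distinct arrangements is 7!/(3!·3!) = 5040/36 = 140.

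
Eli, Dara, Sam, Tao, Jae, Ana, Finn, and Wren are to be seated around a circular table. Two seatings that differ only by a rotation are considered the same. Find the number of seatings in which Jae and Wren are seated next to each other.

1440

Glue Jae and Wren into a block (2 internal orders). Seating 7 units around a circle gives (6)! arrangements.
So 2 × (6)! = 2 × 720 = 1440.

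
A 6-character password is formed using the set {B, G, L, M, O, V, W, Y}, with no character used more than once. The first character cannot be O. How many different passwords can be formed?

The first character has 8−1 = 7 choices (anything except O).
The remaining 5 characters are filled from the other 7 symbols without repetition: 7 × 6 × 5 × 4 × 3 = 2520.
Total: 7 × 2520 = 17640.

17640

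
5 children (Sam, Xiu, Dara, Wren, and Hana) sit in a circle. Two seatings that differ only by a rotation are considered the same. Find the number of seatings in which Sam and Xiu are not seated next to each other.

12

Without the restriction there are (4)! = 24 seatings.
Seatings with Sam beside Xiu: treat them as a block with 2 internal orders, giving 2 × (3)! = 12.
Subtracting, 24 − 12 = 12.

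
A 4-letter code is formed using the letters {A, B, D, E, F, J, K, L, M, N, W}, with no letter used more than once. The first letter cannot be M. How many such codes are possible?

The first letter has 11−1 = 10 choices (anything except M).
The remaining 3 letters are filled from the other 10 symbols without repetition: 10 × 9 × 8 = 720.
Total: 10 × 720 = 7200.

7200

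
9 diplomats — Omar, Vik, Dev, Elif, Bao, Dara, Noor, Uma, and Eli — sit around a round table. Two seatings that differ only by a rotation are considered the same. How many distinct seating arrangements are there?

40320

Around a circle, 9 distinct people have 9!/9 = (8)! = 40320 rotationally distinct seatings.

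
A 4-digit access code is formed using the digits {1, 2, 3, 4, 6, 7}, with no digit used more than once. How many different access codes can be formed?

This is a permutation of 4 out of 6: P(6,4) = 6!/2!.
6 × 5 × 4 × 3 = 360.

360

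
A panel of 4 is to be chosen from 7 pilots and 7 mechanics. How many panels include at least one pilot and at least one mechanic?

With no constraint there are C(14,4) = 1001 possible selections.
Selections missing a whole group: no pilots → C(7,4) = 35; no mechanics → C(7,4) = 35.
Both groups omitted at once is impossible, so 1001 − 70 = 931.

931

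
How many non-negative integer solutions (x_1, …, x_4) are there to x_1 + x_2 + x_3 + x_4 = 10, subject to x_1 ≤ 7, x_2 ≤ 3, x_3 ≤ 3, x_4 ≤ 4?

By stars and bars, unrestricted non-negative solutions to x_1+…+x_4 = 10 number C(10+3,3) = 286.
Subtract solutions that violate a single cap (substitute x_i' = x_i − (cap_i+1)): x_1 ≥ 8 gives C(5,3) = 10; x_2 ≥ 4 gives C(9,3) = 84; x_3 ≥ 4 gives C(9,3) = 84; x_4 ≥ 5 gives C(8,3) = 56. Together 234.
Add back pairs where two caps are both exceeded: 0 + 0 + 0 + 10 + 4 + 4 = 18.
By inclusion–exclusion the count is 286 − 234 + 18 = 70.

70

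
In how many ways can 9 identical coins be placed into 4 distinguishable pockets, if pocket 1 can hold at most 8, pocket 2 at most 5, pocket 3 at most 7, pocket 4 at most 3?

139

By stars and bars, unrestricted non-negative solutions to x_1+…+x_4 = 9 number C(9+3,3) = 220.
Subtract solutions that violate a single cap (substitute x_i' = x_i − (cap_i+1)): x_1 ≥ 9 gives C(3,3) = 1; x_2 ≥ 6 gives C(6,3) = 20; x_3 ≥ 8 gives C(4,3) = 4; x_4 ≥ 4 gives C(8,3) = 56. Together 81.
No two caps can be exceeded simultaneously, so the pair terms are all 0.
By inclusion–exclusion the count is 220 − 81 + 0 = 139.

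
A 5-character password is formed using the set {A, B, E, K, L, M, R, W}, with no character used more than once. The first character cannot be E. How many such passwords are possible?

5880

The first character has 8−1 = 7 choices (anything except E).
The remaining 4 characters are filled from the other 7 symbols without repetition: 7 × 6 × 5 × 4 = 840.
Total: 7 × 840 = 5880.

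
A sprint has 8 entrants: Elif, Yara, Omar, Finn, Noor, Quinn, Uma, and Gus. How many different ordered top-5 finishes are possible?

There are 8 choices for 1st place, 7 for 2nd, and so on down to 4 for position 5.
That gives 8 × 7 × 6 × 5 × 4 = 6720.

6720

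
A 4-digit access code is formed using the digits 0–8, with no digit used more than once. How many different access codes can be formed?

With no repetition, fill the 4 digits in order: 9 choices, then 8, down to 6.
That product is 9 × 8 × 7 × 6 = 3024.

3024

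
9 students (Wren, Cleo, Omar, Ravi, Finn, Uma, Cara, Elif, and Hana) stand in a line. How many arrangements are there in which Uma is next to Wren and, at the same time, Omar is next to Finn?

20160

Treat {Uma,Wren} as one block (2 orders) and {Omar,Finn} as another (2 orders).
That leaves 7 units to arrange: 2 × 2 × 7! = 4 × 5040 = 20160.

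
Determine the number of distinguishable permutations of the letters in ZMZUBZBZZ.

1512

Letter multiplicities in ZMZUBZBZZ: B×2, M×1, U×1, Z×5.
So there are 9! / (5!·2!) = 1512 distinguishable arrangements.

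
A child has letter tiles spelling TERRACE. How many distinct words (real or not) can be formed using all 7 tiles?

The 7 letters of TERRACE have repeats: E appearing twice and R appearing twice.
Dividing 7! = 5040 by 2!·2! = 4 for the repeated letters gives 1260.

1260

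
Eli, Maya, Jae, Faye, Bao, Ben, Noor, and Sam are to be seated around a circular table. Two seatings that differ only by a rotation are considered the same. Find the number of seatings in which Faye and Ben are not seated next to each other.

3600

Without the restriction there are (7)! = 5040 seatings.
Seatings with Faye beside Ben: treat them as a block with 2 internal orders, giving 2 × (6)! = 1440.
Subtracting, 5040 − 1440 = 3600.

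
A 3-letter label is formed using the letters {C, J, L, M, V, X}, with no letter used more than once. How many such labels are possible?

120

Choose and order 3 of the 6 symbols: the first letter has 6 options, the next 5, then 4.
That product is 6 × 5 × 4 = 120.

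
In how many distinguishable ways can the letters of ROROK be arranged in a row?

30

Letter multiplicities in ROROK: K×1, O×2, R×2.
Dividing 5! = 120 by 2!·2! = 4 for the repeated letters gives 30.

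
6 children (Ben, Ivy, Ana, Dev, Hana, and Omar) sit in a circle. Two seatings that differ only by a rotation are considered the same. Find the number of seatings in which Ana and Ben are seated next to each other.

Treat {Ana, Ben} as one unit (2 internal orders) and seat the resulting 5 units around the table: (4)! circular arrangements.
So 2 × (4)! = 2 × 24 = 48.

48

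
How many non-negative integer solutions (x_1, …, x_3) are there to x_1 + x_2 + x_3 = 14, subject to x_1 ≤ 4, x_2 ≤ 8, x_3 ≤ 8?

25

Without the upper bounds there are C(16,2) = 120 ways to split 14 among 3 variables.
Subtract solutions that violate a single cap (substitute x_i' = x_i − (cap_i+1)): x_1 ≥ 5 gives C(11,2) = 55; x_2 ≥ 9 gives C(7,2) = 21; x_3 ≥ 9 gives C(7,2) = 21. Together 97.
Add back pairs where two caps are both exceeded: 1 + 1 + 0 = 2.
By inclusion–exclusion the count is 120 − 97 + 2 = 25.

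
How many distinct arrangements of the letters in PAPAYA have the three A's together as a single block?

Treat the 3 copies of A as a single block. The multiset to arrange is then {AAA, P, P, Y}, 4 items in all.
That gives (4)!/(2!) = 12 arrangements.

12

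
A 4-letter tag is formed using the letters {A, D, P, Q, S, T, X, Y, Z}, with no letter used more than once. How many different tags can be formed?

3024

Choose and order 4 of the 9 symbols: the first letter has 9 options, the next 8, then 7, 6.
9 × 8 × 7 × 6 = 3024.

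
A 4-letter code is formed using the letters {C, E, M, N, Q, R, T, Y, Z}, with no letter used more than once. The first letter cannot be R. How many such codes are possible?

2688

The first letter has 9−1 = 8 choices (anything except R).
The remaining 3 letters are filled from the other 8 symbols without repetition: 8 × 7 × 6 = 336.
Total: 8 × 336 = 2688.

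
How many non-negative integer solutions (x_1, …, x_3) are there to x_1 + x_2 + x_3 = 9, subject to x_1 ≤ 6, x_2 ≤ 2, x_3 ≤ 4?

Ignoring the caps, the number of non-negative solutions to x_1+…+x_3 = 9 is C(11,2) = 55.
Subtract solutions that violate a single cap (substitute x_i' = x_i − (cap_i+1)): x_1 ≥ 7 gives C(4,2) = 6; x_2 ≥ 3 gives C(8,2) = 28; x_3 ≥ 5 gives C(6,2) = 15. Together 49.
Add back pairs where two caps are both exceeded: 0 + 0 + 3 = 3.
By inclusion–exclusion the count is 55 − 49 + 3 = 9.

9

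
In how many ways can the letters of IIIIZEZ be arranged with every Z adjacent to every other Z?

Treat the 2 copies of Z as a single block. The multiset to arrange is then {ZZ, E, I, I, I, I}, 6 items in all.
That gives (6)!/(4!) = 30 arrangements.

30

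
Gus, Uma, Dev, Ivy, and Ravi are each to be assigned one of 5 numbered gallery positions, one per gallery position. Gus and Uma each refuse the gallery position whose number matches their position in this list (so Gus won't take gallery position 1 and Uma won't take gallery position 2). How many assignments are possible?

78

Let Aᵢ (for i ∈ {1, 2}) be the placements that put person i in their forbidden gallery position. Any j of these fix j positions, leaving (5−j)! ways to fill the rest, and there are C(2,j) ways to pick which j.
By inclusion–exclusion, the number of valid placements is Σ_{j=0}^{2} (−1)^j C(2,j)·(5−j)!.
Computing: 120 − 48 + 6 = 78.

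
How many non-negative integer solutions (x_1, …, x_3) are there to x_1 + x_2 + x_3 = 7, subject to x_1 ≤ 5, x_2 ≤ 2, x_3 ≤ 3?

9

Ignoring the caps, the number of non-negative solutions to x_1+…+x_3 = 7 is C(9,2) = 36.
Subtract solutions that violate a single cap (substitute x_i' = x_i − (cap_i+1)): x_1 ≥ 6 gives C(3,2) = 3; x_2 ≥ 3 gives C(6,2) = 15; x_3 ≥ 4 gives C(5,2) = 10. Together 28.
Add back pairs where two caps are both exceeded: 0 + 0 + 1 = 1.
By inclusion–exclusion the count is 36 − 28 + 1 = 9.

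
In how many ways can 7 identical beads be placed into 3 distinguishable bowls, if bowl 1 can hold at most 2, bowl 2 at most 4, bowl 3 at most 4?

By stars and bars, unrestricted non-negative solutions to x_1+…+x_3 = 7 number C(7+2,2) = 36.
Subtract solutions that violate a single cap (substitute x_i' = x_i − (cap_i+1)): x_1 ≥ 3 gives C(6,2) = 15; x_2 ≥ 5 gives C(4,2) = 6; x_3 ≥ 5 gives C(4,2) = 6. Together 27.
No two caps can be exceeded simultaneously, so the pair terms are all 0.
By inclusion–exclusion the count is 36 − 27 + 0 = 9.

9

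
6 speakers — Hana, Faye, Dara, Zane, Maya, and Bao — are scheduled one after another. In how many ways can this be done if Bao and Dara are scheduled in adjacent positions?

Treat {Bao, Dara} as a single unit. There are 5 units to order, and the pair itself can be ordered 2 ways.
So the count is 2·(5)! = 240.

240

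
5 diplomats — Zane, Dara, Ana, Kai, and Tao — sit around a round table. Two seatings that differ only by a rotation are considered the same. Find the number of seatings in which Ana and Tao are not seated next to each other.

12

Without the restriction there are (4)! = 24 seatings.
Those with Ana next to Tao: fuse the pair into one unit and seat 4 units around a circle — 2·(3)! = 12.
Subtracting, 24 − 12 = 12.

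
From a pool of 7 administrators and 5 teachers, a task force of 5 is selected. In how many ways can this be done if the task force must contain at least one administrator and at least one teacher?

770

Unrestricted: C(12,5) = 792 ways to pick any 5 of the 12.
Subtract selections that omit an entire group: no administrators → C(5,5) = 1; no teachers → C(7,5) = 21.
Both groups omitted at once is impossible, so 792 − 22 = 770.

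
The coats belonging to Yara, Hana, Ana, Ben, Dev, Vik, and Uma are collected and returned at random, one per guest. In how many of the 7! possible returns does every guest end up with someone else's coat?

Count assignments avoiding every fixed point. For any j of the 7 guests fixed to their own coat, the other 7−j can be arranged in (7−j)! ways.
By inclusion–exclusion this is Σ_{j=0}^{7} (−1)^j C(7,j)·(7−j)!.
Computing: 5040 − 5040 + 2520 − 840 + 210 − 42 + 7 − 1 = 1854.

1854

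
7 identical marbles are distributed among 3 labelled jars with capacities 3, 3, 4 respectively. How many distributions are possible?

10

Ignoring the caps, the number of non-negative solutions to x_1+…+x_3 = 7 is C(9,2) = 36.
Subtract solutions that violate a single cap (substitute x_i' = x_i − (cap_i+1)): x_1 ≥ 4 gives C(5,2) = 10; x_2 ≥ 4 gives C(5,2) = 10; x_3 ≥ 5 gives C(4,2) = 6. Together 26.
No two caps can be exceeded simultaneously, so the pair terms are all 0.
By inclusion–exclusion the count is 36 − 26 + 0 = 10.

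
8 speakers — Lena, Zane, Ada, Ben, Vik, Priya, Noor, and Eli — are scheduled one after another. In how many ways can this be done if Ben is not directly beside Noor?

There are 8! = 40320 arrangements in all. If Ben and Noor are adjacent, merging them into one block gives 2·(7)! = 10080 arrangements.
Complementary counting: 40320 − 10080 = 30240.

30240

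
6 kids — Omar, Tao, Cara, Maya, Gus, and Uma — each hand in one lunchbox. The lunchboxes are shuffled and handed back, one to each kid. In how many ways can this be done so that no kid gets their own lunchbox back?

265

Let Aᵢ be the assignments in which kid i gets their own lunchbox. We want the size of the complement of A₁∪…∪A_6.
By inclusion–exclusion this is Σ_{j=0}^{6} (−1)^j C(6,j)·(6−j)!.
Computing: 720 − 720 + 360 − 120 + 30 − 6 + 1 = 265.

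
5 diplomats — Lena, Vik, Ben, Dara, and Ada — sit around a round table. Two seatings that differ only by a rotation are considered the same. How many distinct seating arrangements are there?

24

Around a circle, 5 distinct people have 5!/5 = (4)! = 24 rotationally distinct seatings.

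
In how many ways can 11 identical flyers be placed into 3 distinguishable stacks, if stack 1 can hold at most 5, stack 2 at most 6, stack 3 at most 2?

Without the upper bounds there are C(13,2) = 78 ways to split 11 among 3 stacks.
Subtract solutions that violate a single cap (substitute x_i' = x_i − (cap_i+1)): x_1 ≥ 6 gives C(7,2) = 21; x_2 ≥ 7 gives C(6,2) = 15; x_3 ≥ 3 gives C(10,2) = 45. Together 81.
Add back pairs where two caps are both exceeded: 0 + 6 + 3 = 9.
By inclusion–exclusion the count is 78 − 81 + 9 = 6.

6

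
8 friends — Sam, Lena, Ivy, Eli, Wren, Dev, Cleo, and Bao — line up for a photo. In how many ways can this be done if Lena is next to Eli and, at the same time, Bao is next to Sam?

Treat {Lena,Eli} as one block (2 orders) and {Bao,Sam} as another (2 orders).
That leaves 6 units to arrange: 2 × 2 × 6! = 4 × 720 = 2880.

2880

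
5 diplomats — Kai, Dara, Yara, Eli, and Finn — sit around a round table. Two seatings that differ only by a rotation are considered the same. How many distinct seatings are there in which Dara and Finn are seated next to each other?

12

Treat {Dara, Finn} as one unit (2 internal orders) and seat the resulting 4 units around the table: (3)! circular arrangements.
So 2 × (3)! = 2 × 6 = 12.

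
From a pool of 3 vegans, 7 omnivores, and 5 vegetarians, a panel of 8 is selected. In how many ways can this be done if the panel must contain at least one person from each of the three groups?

With no constraint there are C(15,8) = 6435 possible selections.
Selections missing a whole group: no vegans → C(12,8) = 495; no omnivores → C(8,8) = 1; no vegetarians → C(10,8) = 45.
Add back selections omitting two groups (i.e. drawn from a single group): C(3,8) + C(7,8) + C(5,8) = 0.
By inclusion–exclusion: 6435 − 541 + 0 = 5894.

5894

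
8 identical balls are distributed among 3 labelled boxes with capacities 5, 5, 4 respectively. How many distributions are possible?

23

By stars and bars, unrestricted non-negative solutions to x_1+…+x_3 = 8 number C(8+2,2) = 45.
Subtract solutions that violate a single cap (substitute x_i' = x_i − (cap_i+1)): x_1 ≥ 6 gives C(4,2) = 6; x_2 ≥ 6 gives C(4,2) = 6; x_3 ≥ 5 gives C(5,2) = 10. Together 22.
No two caps can be exceeded simultaneously, so the pair terms are all 0.
By inclusion–exclusion the count is 45 − 22 + 0 = 23.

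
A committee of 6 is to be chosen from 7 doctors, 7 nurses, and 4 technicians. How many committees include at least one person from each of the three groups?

14651

With no constraint there are C(18,6) = 18564 possible selections.
Selections missing a whole group: no doctors → C(11,6) = 462; no nurses → C(11,6) = 462; no technicians → C(14,6) = 3003.
Add back selections omitting two groups (i.e. drawn from a single group): C(7,6) + C(7,6) + C(4,6) = 14.
By inclusion–exclusion: 18564 − 3927 + 14 = 14651.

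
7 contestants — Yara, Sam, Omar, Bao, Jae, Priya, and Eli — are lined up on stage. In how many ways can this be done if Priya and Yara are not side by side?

Of the 7! = 5040 arrangements, those with Priya and Yara adjacent number 2 × 6! = 1440 (treat the pair as a block with 2 internal orders).
Complementary counting: 5040 − 1440 = 3600.

3600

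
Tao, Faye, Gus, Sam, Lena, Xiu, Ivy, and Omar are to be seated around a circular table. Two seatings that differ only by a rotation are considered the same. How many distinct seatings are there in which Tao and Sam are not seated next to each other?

Without the restriction there are (7)! = 5040 seatings.
Those with Tao next to Sam: fuse the pair into one unit and seat 7 units around a circle — 2·(6)! = 1440.
Subtracting, 5040 − 1440 = 3600.

3600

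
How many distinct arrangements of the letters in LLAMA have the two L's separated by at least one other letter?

18

Total arrangements of LLAMA: 5!/(2!·2!) = 30.
If the two L's are adjacent, glue them into one block, leaving 4 items to arrange: (4)!/(2!) = 12 ways.
Subtracting, 30 − 12 = 18 arrangements keep the L's apart.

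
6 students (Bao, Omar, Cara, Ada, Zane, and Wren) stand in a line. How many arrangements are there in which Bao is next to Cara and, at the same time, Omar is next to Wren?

96

Treat {Bao,Cara} as one block (2 orders) and {Omar,Wren} as another (2 orders).
That leaves 4 units to arrange: 2 × 2 × 4! = 4 × 24 = 96.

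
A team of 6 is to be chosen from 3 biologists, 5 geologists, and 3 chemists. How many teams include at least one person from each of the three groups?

Total 6-person selections from all 11: C(11,6) = 462.
Subtract selections that omit an entire group: no biologists → C(8,6) = 28; no geologists → C(6,6) = 1; no chemists → C(8,6) = 28.
Add back selections omitting two groups (i.e. drawn from a single group): C(3,6) + C(5,6) + C(3,6) = 0.
By inclusion–exclusion: 462 − 57 + 0 = 405.

405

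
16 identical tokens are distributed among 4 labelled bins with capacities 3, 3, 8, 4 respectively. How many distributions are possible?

10

By stars and bars, unrestricted non-negative solutions to x_1+…+x_4 = 16 number C(16+3,3) = 969.
Subtract solutions that violate a single cap (substitute x_i' = x_i − (cap_i+1)): x_1 ≥ 4 gives C(15,3) = 455; x_2 ≥ 4 gives C(15,3) = 455; x_3 ≥ 9 gives C(10,3) = 120; x_4 ≥ 5 gives C(14,3) = 364. Together 1394.
Add back pairs where two caps are both exceeded: 165 + 20 + 120 + 20 + 120 + 10 = 455.
Subtract triples: 0 + 20 + 0 + 0 = 20.
By inclusion–exclusion the count is 969 − 1394 + 455 − 20 = 10.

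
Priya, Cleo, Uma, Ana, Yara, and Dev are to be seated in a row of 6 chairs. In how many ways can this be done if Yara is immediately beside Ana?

240

Treat {Yara, Ana} as a single unit. There are 5 units to order, and the pair itself can be ordered 2 ways.
That gives 2 × 5! = 2 × 120 = 240.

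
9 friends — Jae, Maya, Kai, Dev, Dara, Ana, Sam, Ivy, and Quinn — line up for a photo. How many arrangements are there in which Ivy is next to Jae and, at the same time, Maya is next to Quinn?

20160

Treat {Ivy,Jae} as one block (2 orders) and {Maya,Quinn} as another (2 orders).
That leaves 7 units to arrange: 2 × 2 × 7! = 4 × 5040 = 20160.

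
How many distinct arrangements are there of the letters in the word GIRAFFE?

2520

Letter multiplicities in GIRAFFE: A×1, E×1, F×2, G×1, I×1, R×1.
So there are 7! / (2!) = 2520 distinguishable arrangements.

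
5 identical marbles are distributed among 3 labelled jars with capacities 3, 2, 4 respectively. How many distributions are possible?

Ignoring the caps, the number of non-negative solutions to x_1+…+x_3 = 5 is C(7,2) = 21.
Subtract solutions that violate a single cap (substitute x_i' = x_i − (cap_i+1)): x_1 ≥ 4 gives C(3,2) = 3; x_2 ≥ 3 gives C(4,2) = 6; x_3 ≥ 5 gives C(2,2) = 1. Together 10.
No two caps can be exceeded simultaneously, so the pair terms are all 0.
By inclusion–exclusion the count is 21 − 10 + 0 = 11.

11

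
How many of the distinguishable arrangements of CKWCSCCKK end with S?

With the last slot taken by S, it remains to arrange the other 8 letters (CKWCCCKK).
Those 8 letters have C appearing 4 times and K appearing 3 times, giving (8)!/(4!·3!) = 280.

280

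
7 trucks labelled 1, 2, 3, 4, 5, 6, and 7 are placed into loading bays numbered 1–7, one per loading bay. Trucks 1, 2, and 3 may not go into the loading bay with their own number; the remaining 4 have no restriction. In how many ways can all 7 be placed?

3216

Let Aᵢ (for i ∈ {1, 2, 3}) be the placements that put truck i in its forbidden loading bay. Any j of these fix j positions, leaving (7−j)! ways to fill the rest, and there are C(3,j) ways to pick which j.
By inclusion–exclusion, the number of valid placements is Σ_{j=0}^{3} (−1)^j C(3,j)·(7−j)!.
Computing: 5040 − 2160 + 360 − 24 = 3216.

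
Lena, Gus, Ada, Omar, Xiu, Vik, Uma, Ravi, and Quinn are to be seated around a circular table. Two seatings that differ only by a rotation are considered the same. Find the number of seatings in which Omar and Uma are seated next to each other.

10080

Treat {Omar, Uma} as one unit (2 internal orders) and seat the resulting 8 units around the table: (7)! circular arrangements.
So 2 × (7)! = 2 × 5040 = 10080.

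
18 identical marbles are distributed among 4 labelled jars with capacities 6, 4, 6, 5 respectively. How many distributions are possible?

Ignoring the caps, the number of non-negative solutions to x_1+…+x_4 = 18 is C(21,3) = 1330.
Subtract solutions that violate a single cap (substitute x_i' = x_i − (cap_i+1)): x_1 ≥ 7 gives C(14,3) = 364; x_2 ≥ 5 gives C(16,3) = 560; x_3 ≥ 7 gives C(14,3) = 364; x_4 ≥ 6 gives C(15,3) = 455. Together 1743.
Add back pairs where two caps are both exceeded: 84 + 35 + 56 + 84 + 120 + 56 = 435.
Subtract triples: 0 + 1 + 0 + 1 = 2.
By inclusion–exclusion the count is 1330 − 1743 + 435 − 2 = 20.

20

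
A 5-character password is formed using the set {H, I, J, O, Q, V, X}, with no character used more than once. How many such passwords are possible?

2520

Choose and order 5 of the 7 symbols: the first character has 7 options, the next 6, and so on down to 3.
That product is 7 × 6 × 5 × 4 × 3 = 2520.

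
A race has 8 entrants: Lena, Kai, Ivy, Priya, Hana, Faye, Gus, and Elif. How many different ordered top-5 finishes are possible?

There are 8 choices for 1st place, 7 for 2nd, and so on down to 4 for position 5.
That gives 8 × 7 × 6 × 5 × 4 = 6720.

6720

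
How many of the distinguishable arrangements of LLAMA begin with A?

12

Fix A in the first position and arrange the remaining 4 letters.
Those 4 letters have L appearing twice, giving (4)!/(2!) = 12.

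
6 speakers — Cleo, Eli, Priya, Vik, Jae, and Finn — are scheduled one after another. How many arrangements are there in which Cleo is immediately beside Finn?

Glue Cleo and Finn into one block (2 internal orders), leaving 5 units to arrange in a row.
So the count is 2·(5)! = 240.

240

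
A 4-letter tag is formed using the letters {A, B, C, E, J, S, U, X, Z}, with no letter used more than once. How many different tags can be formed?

This is a permutation of 4 out of 9: P(9,4) = 9!/5!.
That product is 9 × 8 × 7 × 6 = 3024.

3024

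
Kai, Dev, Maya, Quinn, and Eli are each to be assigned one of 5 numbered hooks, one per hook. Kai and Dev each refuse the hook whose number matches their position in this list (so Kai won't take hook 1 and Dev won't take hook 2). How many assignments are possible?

Let Aᵢ (for i ∈ {1, 2}) be the placements that put person i in their forbidden hook. Any j of these fix j positions, leaving (5−j)! ways to fill the rest, and there are C(2,j) ways to pick which j.
By inclusion–exclusion, the number of valid placements is Σ_{j=0}^{2} (−1)^j C(2,j)·(5−j)!.
Computing: 120 − 48 + 6 = 78.

78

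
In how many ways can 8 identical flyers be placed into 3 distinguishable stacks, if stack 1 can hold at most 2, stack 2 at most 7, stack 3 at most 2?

Without the upper bounds there are C(10,2) = 45 ways to split 8 among 3 stacks.
Subtract solutions that violate a single cap (substitute x_i' = x_i − (cap_i+1)): x_1 ≥ 3 gives C(7,2) = 21; x_2 ≥ 8 gives C(2,2) = 1; x_3 ≥ 3 gives C(7,2) = 21. Together 43.
Add back pairs where two caps are both exceeded: 0 + 6 + 0 = 6.
By inclusion–exclusion the count is 45 − 43 + 6 = 8.

8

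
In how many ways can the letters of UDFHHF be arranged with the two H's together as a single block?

60

Treat the 2 copies of H as a single block. The multiset to arrange is then {HH, D, F, F, U}, 5 items in all.
That gives (5)!/(2!) = 60 arrangements.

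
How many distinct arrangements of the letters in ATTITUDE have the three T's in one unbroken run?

Treat the 3 copies of T as a single block. The multiset to arrange is then {TTT, A, D, E, I, U}, 6 items in all.
All 6 items are distinct, so there are (6)! = 720 arrangements.

720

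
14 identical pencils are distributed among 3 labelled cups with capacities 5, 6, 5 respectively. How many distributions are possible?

6

Ignoring the caps, the number of non-negative solutions to x_1+…+x_3 = 14 is C(16,2) = 120.
Subtract solutions that violate a single cap (substitute x_i' = x_i − (cap_i+1)): x_1 ≥ 6 gives C(10,2) = 45; x_2 ≥ 7 gives C(9,2) = 36; x_3 ≥ 6 gives C(10,2) = 45. Together 126.
Add back pairs where two caps are both exceeded: 3 + 6 + 3 = 12.
By inclusion–exclusion the count is 120 − 126 + 12 = 6.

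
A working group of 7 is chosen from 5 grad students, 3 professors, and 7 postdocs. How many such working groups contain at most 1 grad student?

1170

Split by how many grad students are chosen (0 through 1).
Sum: C(5,0)·C(10,7) + C(5,1)·C(10,6) = 120 + 1050 = 1170.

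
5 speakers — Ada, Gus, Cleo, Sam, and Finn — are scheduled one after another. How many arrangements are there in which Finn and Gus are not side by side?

Of the 5! = 120 arrangements, those with Finn and Gus adjacent number 2 × 4! = 48 (treat the pair as a block with 2 internal orders).
So 120 − 48 = 72 arrangements keep them apart.

72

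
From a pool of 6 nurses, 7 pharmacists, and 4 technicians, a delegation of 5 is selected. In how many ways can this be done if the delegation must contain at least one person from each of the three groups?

Total 5-person selections from all 17: C(17,5) = 6188.
Selections missing a whole group: no nurses → C(11,5) = 462; no pharmacists → C(10,5) = 252; no technicians → C(13,5) = 1287.
Add back selections omitting two groups (i.e. drawn from a single group): C(6,5) + C(7,5) + C(4,5) = 27.
By inclusion–exclusion: 6188 − 2001 + 27 = 4214.

4214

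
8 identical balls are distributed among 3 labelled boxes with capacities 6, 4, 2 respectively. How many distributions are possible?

Without the upper bounds there are C(10,2) = 45 ways to split 8 among 3 boxes.
Subtract solutions that violate a single cap (substitute x_i' = x_i − (cap_i+1)): x_1 ≥ 7 gives C(3,2) = 3; x_2 ≥ 5 gives C(5,2) = 10; x_3 ≥ 3 gives C(7,2) = 21. Together 34.
Add back pairs where two caps are both exceeded: 0 + 0 + 1 = 1.
By inclusion–exclusion the count is 45 − 34 + 1 = 12.

12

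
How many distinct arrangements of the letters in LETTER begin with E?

Fix E in the first position and arrange the remaining 5 letters.
Those 5 letters have T appearing twice, giving (5)!/(2!) = 60.

60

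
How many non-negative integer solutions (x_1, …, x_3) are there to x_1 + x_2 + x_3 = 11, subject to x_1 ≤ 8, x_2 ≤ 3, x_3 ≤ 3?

Without the upper bounds there are C(13,2) = 78 ways to split 11 among 3 variables.
Subtract solutions that violate a single cap (substitute x_i' = x_i − (cap_i+1)): x_1 ≥ 9 gives C(4,2) = 6; x_2 ≥ 4 gives C(9,2) = 36; x_3 ≥ 4 gives C(9,2) = 36. Together 78.
Add back pairs where two caps are both exceeded: 0 + 0 + 10 = 10.
By inclusion–exclusion the count is 78 − 78 + 10 = 10.

10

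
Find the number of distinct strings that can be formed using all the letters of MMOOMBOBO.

The 9 letters of MMOOMBOBO have repeats: B appearing twice, M appearing 3 times, and O appearing 4 times.
So there are 9! / (4!·3!·2!) = 1260 distinguishable arrangements.

1260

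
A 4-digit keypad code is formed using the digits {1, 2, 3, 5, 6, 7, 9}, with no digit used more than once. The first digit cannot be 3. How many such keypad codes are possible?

720

The first digit has 7−1 = 6 choices (anything except 3).
The remaining 3 digits are filled from the other 6 symbols without repetition: 6 × 5 × 4 = 120.
Total: 6 × 120 = 720.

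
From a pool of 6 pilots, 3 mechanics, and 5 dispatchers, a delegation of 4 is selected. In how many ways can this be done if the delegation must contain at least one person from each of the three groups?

495

Unrestricted: C(14,4) = 1001 ways to pick any 4 of the 14.
Subtract selections that omit an entire group: no pilots → C(8,4) = 70; no mechanics → C(11,4) = 330; no dispatchers → C(9,4) = 126.
Add back selections omitting two groups (i.e. drawn from a single group): C(6,4) + C(3,4) + C(5,4) = 20.
By inclusion–exclusion: 1001 − 526 + 20 = 495.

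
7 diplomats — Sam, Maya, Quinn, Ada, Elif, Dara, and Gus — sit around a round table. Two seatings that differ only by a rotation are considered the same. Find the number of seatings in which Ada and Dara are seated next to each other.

240

Glue Ada and Dara into a block (2 internal orders). Seating 6 units around a circle gives (5)! arrangements.
So 2 × (5)! = 2 × 120 = 240.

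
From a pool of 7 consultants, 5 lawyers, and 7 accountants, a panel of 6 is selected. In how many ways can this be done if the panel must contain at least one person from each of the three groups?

Unrestricted: C(19,6) = 27132 ways to pick any 6 of the 19.
Selections missing a whole group: no consultants → C(12,6) = 924; no lawyers → C(14,6) = 3003; no accountants → C(12,6) = 924.
Add back selections omitting two groups (i.e. drawn from a single group): C(7,6) + C(5,6) + C(7,6) = 14.
By inclusion–exclusion: 27132 − 4851 + 14 = 22295.

22295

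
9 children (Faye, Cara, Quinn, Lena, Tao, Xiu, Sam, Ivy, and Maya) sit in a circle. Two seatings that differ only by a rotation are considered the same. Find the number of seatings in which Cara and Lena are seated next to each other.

10080

Treat {Cara, Lena} as one unit (2 internal orders) and seat the resulting 8 units around the table: (7)! circular arrangements.
So 2 × (7)! = 2 × 5040 = 10080.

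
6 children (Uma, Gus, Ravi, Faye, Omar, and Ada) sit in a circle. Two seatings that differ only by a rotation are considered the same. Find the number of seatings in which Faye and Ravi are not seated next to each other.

All circular seatings of 6 people number (5)! = 120.
Those with Faye next to Ravi: fuse the pair into one unit and seat 5 units around a circle — 2·(4)! = 48.
Subtracting, 120 − 48 = 72.

72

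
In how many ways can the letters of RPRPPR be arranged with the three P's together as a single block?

Treat the 3 copies of P as a single block. The multiset to arrange is then {PPP, R, R, R}, 4 items in all.
That gives (4)!/(3!) = 4 arrangements.

4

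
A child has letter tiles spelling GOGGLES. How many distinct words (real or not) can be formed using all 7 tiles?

840

The 7 letters of GOGGLES have repeats: G appearing 3 times.
So there are 7! / (3!) = 840 distinguishable arrangements.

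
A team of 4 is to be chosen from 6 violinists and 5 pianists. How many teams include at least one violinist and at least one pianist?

With no constraint there are C(11,4) = 330 possible selections.
Selections missing a whole group: no violinists → C(5,4) = 5; no pianists → C(6,4) = 15.
Both groups omitted at once is impossible, so 330 − 20 = 310.

310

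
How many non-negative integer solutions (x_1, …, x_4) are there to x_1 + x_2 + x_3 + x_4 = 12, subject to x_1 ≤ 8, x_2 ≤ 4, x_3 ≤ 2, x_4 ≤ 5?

71

By stars and bars, unrestricted non-negative solutions to x_1+…+x_4 = 12 number C(12+3,3) = 455.
Subtract solutions that violate a single cap (substitute x_i' = x_i − (cap_i+1)): x_1 ≥ 9 gives C(6,3) = 20; x_2 ≥ 5 gives C(10,3) = 120; x_3 ≥ 3 gives C(12,3) = 220; x_4 ≥ 6 gives C(9,3) = 84. Together 444.
Add back pairs where two caps are both exceeded: 0 + 1 + 0 + 35 + 4 + 20 = 60.
By inclusion–exclusion the count is 455 − 444 + 60 = 71.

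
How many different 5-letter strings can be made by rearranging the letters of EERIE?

20

EERIE has 5 letters with E appearing 3 times.
The number of distinct arrangements is 5!/(3!) = 120/6 = 20.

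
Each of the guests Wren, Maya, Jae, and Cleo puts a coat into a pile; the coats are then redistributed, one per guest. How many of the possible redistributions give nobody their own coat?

9

This is the derangement count D_4: permutations of 4 items with no fixed point.
By inclusion–exclusion this is Σ_{j=0}^{4} (−1)^j C(4,j)·(4−j)!.
Computing: 24 − 24 + 12 − 4 + 1 = 9.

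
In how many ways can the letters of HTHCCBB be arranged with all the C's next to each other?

Treat the 2 copies of C as a single block. The multiset to arrange is then {CC, B, B, H, H, T}, 6 items in all.
That gives (6)!/(2!·2!) = 180 arrangements.

180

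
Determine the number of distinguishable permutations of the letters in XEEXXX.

The 6 letters of XEEXXX have repeats: E appearing twice and X appearing 4 times.
Dividing 6! = 720 by 4!·2! = 48 for the repeated letters gives 15.

15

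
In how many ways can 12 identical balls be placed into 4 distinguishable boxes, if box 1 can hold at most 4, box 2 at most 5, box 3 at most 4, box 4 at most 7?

Without the upper bounds there are C(15,3) = 455 ways to split 12 among 4 boxes.
Subtract solutions that violate a single cap (substitute x_i' = x_i − (cap_i+1)): x_1 ≥ 5 gives C(10,3) = 120; x_2 ≥ 6 gives C(9,3) = 84; x_3 ≥ 5 gives C(10,3) = 120; x_4 ≥ 8 gives C(7,3) = 35. Together 359.
Add back pairs where two caps are both exceeded: 4 + 10 + 0 + 4 + 0 + 0 = 18.
By inclusion–exclusion the count is 455 − 359 + 18 = 114.

114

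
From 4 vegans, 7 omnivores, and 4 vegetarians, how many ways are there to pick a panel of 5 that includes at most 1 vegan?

1782

Split by how many vegans are chosen (0 through 1).
Sum: C(4,0)·C(11,5) + C(4,1)·C(11,4) = 462 + 1320 = 1782.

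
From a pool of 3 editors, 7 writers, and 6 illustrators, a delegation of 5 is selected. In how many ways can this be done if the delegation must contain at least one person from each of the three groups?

With no constraint there are C(16,5) = 4368 possible selections.
Subtract selections that omit an entire group: no editors → C(13,5) = 1287; no writers → C(9,5) = 126; no illustrators → C(10,5) = 252.
Add back selections omitting two groups (i.e. drawn from a single group): C(3,5) + C(7,5) + C(6,5) = 27.
By inclusion–exclusion: 4368 − 1665 + 27 = 2730.

2730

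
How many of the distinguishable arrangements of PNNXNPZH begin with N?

With the first slot taken by N, it remains to arrange the other 7 letters (PNXNPZH).
Those 7 letters have N appearing twice and P appearing twice, giving (7)!/(2!·2!) = 1260.

1260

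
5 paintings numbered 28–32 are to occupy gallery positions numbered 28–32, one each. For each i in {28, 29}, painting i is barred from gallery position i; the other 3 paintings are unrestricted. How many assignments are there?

78

Let Aᵢ (for i ∈ {28, 29}) be the placements that put painting i in its forbidden gallery position. Any j of these fix j positions, leaving (5−j)! ways to fill the rest, and there are C(2,j) ways to pick which j.
By inclusion–exclusion, the number of valid placements is Σ_{j=0}^{2} (−1)^j C(2,j)·(5−j)!.
Computing: 120 − 48 + 6 = 78.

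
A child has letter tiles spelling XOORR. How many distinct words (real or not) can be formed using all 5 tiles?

The 5 letters of XOORR have repeats: O appearing twice and R appearing twice.
The number of distinct arrangements is 5!/(2!·2!) = 120/4 = 30.

30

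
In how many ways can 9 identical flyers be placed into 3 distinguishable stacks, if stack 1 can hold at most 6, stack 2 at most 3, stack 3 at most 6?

22

Ignoring the caps, the number of non-negative solutions to x_1+…+x_3 = 9 is C(11,2) = 55.
Subtract solutions that violate a single cap (substitute x_i' = x_i − (cap_i+1)): x_1 ≥ 7 gives C(4,2) = 6; x_2 ≥ 4 gives C(7,2) = 21; x_3 ≥ 7 gives C(4,2) = 6. Together 33.
No two caps can be exceeded simultaneously, so the pair terms are all 0.
By inclusion–exclusion the count is 55 − 33 + 0 = 22.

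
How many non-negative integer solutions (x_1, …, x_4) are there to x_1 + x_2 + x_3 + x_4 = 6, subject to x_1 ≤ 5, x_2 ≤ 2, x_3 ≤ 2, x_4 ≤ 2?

26

By stars and bars, unrestricted non-negative solutions to x_1+…+x_4 = 6 number C(6+3,3) = 84.
Subtract solutions that violate a single cap (substitute x_i' = x_i − (cap_i+1)): x_1 ≥ 6 gives C(3,3) = 1; x_2 ≥ 3 gives C(6,3) = 20; x_3 ≥ 3 gives C(6,3) = 20; x_4 ≥ 3 gives C(6,3) = 20. Together 61.
Add back pairs where two caps are both exceeded: 0 + 0 + 0 + 1 + 1 + 1 = 3.
By inclusion–exclusion the count is 84 − 61 + 3 = 26.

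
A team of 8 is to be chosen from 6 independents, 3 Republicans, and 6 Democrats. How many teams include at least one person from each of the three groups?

5922

With no constraint there are C(15,8) = 6435 possible selections.
Subtract selections that omit an entire group: no independents → C(9,8) = 9; no Republicans → C(12,8) = 495; no Democrats → C(9,8) = 9.
Add back selections omitting two groups (i.e. drawn from a single group): C(6,8) + C(3,8) + C(6,8) = 0.
By inclusion–exclusion: 6435 − 513 + 0 = 5922.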